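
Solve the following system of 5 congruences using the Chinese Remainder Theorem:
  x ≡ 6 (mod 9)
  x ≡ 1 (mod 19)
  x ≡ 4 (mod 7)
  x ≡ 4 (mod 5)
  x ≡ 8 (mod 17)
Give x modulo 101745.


Product of moduli M = 9 · 19 · 7 · 5 · 17 = 101745.
Merge one congruence at a time:
  Start: x ≡ 6 (mod 9).
  Combine with x ≡ 1 (mod 19); new modulus lcm = 171.
    Write x = 6 + 9·t and substitute into x ≡ 1 (mod 19): 9·t ≡ 1 − 6 = -5 (mod 19).
    Reduce coefficients mod 19: 9·t ≡ 14 (mod 19).
    The inverse of 9 mod 19 is 17 (since 9·17 = 153 = 8·19 + 1), so t ≡ 17·14 = 238 ≡ 10 (mod 19).
    Then x = 6 + 9·10 = 96, valid modulo lcm(9, 19) = 171: x ≡ 96 (mod 171).
  Combine with x ≡ 4 (mod 7); new modulus lcm = 1197.
    Write x = 96 + 171·t and substitute into x ≡ 4 (mod 7): 171·t ≡ 4 − 96 = -92 (mod 7).
    Reduce coefficients mod 7: 3·t ≡ 6 (mod 7).
    The inverse of 3 mod 7 is 5 (since 3·5 = 15 = 2·7 + 1), so t ≡ 5·6 = 30 ≡ 2 (mod 7).
    Then x = 96 + 171·2 = 438, valid modulo lcm(171, 7) = 1197: x ≡ 438 (mod 1197).
  Combine with x ≡ 4 (mod 5); new modulus lcm = 5985.
    Write x = 438 + 1197·t and substitute into x ≡ 4 (mod 5): 1197·t ≡ 4 − 438 = -434 (mod 5).
    Reduce coefficients mod 5: 2·t ≡ 1 (mod 5).
    The inverse of 2 mod 5 is 3 (since 2·3 = 6 = 1·5 + 1), so t ≡ 3·1 = 3 ≡ 3 (mod 5).
    Then x = 438 + 1197·3 = 4029, valid modulo lcm(1197, 5) = 5985: x ≡ 4029 (mod 5985).
  Combine with x ≡ 8 (mod 17); new modulus lcm = 101745.
    Write x = 4029 + 5985·t and substitute into x ≡ 8 (mod 17): 5985·t ≡ 8 − 4029 = -4021 (mod 17).
    Reduce coefficients mod 17: 1·t ≡ 8 (mod 17).
    So t ≡ 8 (mod 17).
    Then x = 4029 + 5985·8 = 51909, valid modulo lcm(5985, 17) = 101745: x ≡ 51909 (mod 101745).
Verify against each original: 51909 mod 9 = 6, 51909 mod 19 = 1, 51909 mod 7 = 4, 51909 mod 5 = 4, 51909 mod 17 = 8.

x ≡ 51909 (mod 101745).


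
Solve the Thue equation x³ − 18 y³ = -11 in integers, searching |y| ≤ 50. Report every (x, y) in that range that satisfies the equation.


The equation is x³ - 18y³ = -11. For fixed y, x³ = 18·y³ − 11, so a solution requires the RHS to be a perfect cube.
Strategy: iterate y from -50 to 50, compute RHS = 18·y³ − 11, and check whether it is a (positive or negative) perfect cube.
Check small values of y:
  y = 0: RHS = -11 is not a perfect cube.
  y = 1: RHS = 7 is not a perfect cube.
  y = -1: RHS = -29 is not a perfect cube.
  y = 2: RHS = 133 is not a perfect cube.
  y = -2: RHS = -155 is not a perfect cube.
  y = 3: RHS = 475 is not a perfect cube.
  y = -3: RHS = -497 is not a perfect cube.
Continuing the search up to |y| = 50 finds no solutions either.
No (x, y) in the scanned range satisfies the equation.

No integer solutions with |y| ≤ 50.


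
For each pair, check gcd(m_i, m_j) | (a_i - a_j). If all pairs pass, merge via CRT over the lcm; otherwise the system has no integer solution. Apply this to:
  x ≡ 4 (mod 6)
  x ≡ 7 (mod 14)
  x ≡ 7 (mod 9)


Moduli 6, 14, 9 are not pairwise coprime, so CRT works modulo lcm(m_i) when all pairwise compatibility conditions hold.
Pairwise compatibility: gcd(m_i, m_j) must divide a_i - a_j for every pair.
Merge one congruence at a time:
  Start: x ≡ 4 (mod 6).
  Combine with x ≡ 7 (mod 14): gcd(6, 14) = 2, and 7 - 4 = 3 is NOT divisible by 2.
    ⇒ system is inconsistent (no integer solution).

No solution (the system is inconsistent).


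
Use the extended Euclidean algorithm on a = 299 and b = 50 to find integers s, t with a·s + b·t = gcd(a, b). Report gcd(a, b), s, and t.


Euclidean algorithm on (299, 50) — divide until remainder is 0:
  299 = 5 · 50 + 49
  50 = 1 · 49 + 1
  49 = 49 · 1 + 0
gcd(299, 50) = 1.
Track Bezout coefficients alongside the remainders: start with r₀ = 299 = a·1 + b·0 (s = 1, t = 0) and r₁ = 50 = a·0 + b·1 (s = 0, t = 1); each new remainder r_{k+1} = r_{k-1} − q_k·r_k inherits s_{k+1} = s_{k-1} − q_k·s_k, t_{k+1} = t_{k-1} − q_k·t_k, so r_k = a·s_k + b·t_k at every step:
  q = 5: r = 49, s = 1 − 5·0 = 1, t = 0 − 5·1 = -5  (check: 299·1 + 50·(-5) = 49)
  q = 1: r = 1, s = 0 − 1·1 = -1, t = 1 − 1·(-5) = 6  (check: 299·(-1) + 50·6 = 1)
The row with r = 1 (the gcd) gives the Bezout coefficients s = -1, t = 6.
Result: 299 · (-1) + 50 · (6) = 1.

gcd(299, 50) = 1; s = -1, t = 6 (check: 299·(-1) + 50·6 = 1).


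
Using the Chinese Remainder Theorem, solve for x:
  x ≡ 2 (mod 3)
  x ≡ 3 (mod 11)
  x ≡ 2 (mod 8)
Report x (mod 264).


Moduli 3, 11, 8 are pairwise coprime; by CRT there is a unique solution modulo M = 3 · 11 · 8 = 264.
Solve pairwise, accumulating the modulus:
  Start with x ≡ 2 (mod 3).
  Combine with x ≡ 3 (mod 11): since gcd(3, 11) = 1, we get a unique residue mod 33.
    Write x = 2 + 3·t and substitute into x ≡ 3 (mod 11): 3·t ≡ 3 − 2 = 1 (mod 11).
    The inverse of 3 mod 11 is 4 (since 3·4 = 12 = 1·11 + 1), so t ≡ 4·1 = 4 ≡ 4 (mod 11).
    Then x = 2 + 3·4 = 14, valid modulo lcm(3, 11) = 33: x ≡ 14 (mod 33).
  Combine with x ≡ 2 (mod 8): since gcd(33, 8) = 1, we get a unique residue mod 264.
    Write x = 14 + 33·t and substitute into x ≡ 2 (mod 8): 33·t ≡ 2 − 14 = -12 (mod 8).
    Reduce coefficients mod 8: 1·t ≡ 4 (mod 8).
    So t ≡ 4 (mod 8).
    Then x = 14 + 33·4 = 146, valid modulo lcm(33, 8) = 264: x ≡ 146 (mod 264).
Verify: 146 mod 3 = 2 ✓, 146 mod 11 = 3 ✓, 146 mod 8 = 2 ✓.

x ≡ 146 (mod 264).


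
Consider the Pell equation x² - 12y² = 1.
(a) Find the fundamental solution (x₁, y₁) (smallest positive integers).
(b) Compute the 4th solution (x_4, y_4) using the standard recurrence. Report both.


Step 1: Find the fundamental solution (x₁, y₁) of x² - 12y² = 1.
  Expand √12 as a continued fraction. a₀ = ⌊√12⌋ = 3; iterate m_{k+1} = d_k·a_k − m_k, d_{k+1} = (12 − m_{k+1}²)/d_k, a_{k+1} = ⌊(a₀ + m_{k+1})/d_{k+1}⌋ (starting m₀ = 0, d₀ = 1), with convergents p_k = a_k·p_{k-1} + p_{k-2}, q_k = a_k·q_{k-1} + q_{k-2} (p₋₁ = 1, q₋₁ = 0):
  k = 0: a₀ = 3; p₀/q₀ = 3/1; p₀² − 12·q₀² = 9 − 12 = -3.
  k = 1: m = 3, d = 3, a = ⌊(3 + 3)/3⌋ = 2; p/q = (2·3 + 1)/(2·1 + 0) = 7/2; p² − 12·q² = 49 − 48 = 1.
  The first convergent with p² − 12·q² = 1 gives the fundamental solution (x₁, y₁) = (7, 2).
Step 2: Apply the recurrence (x_{n+1}, y_{n+1}) = (x₁x_n + 12y₁y_n, x₁y_n + y₁x_n) repeatedly.
  From (x_1, y_1) = (7, 2): x_2 = 7·7 + 12·2·2 = 97; y_2 = 7·2 + 2·7 = 28.
  From (x_2, y_2) = (97, 28): x_3 = 7·97 + 12·2·28 = 1351; y_3 = 7·28 + 2·97 = 390.
  From (x_3, y_3) = (1351, 390): x_4 = 7·1351 + 12·2·390 = 18817; y_4 = 7·390 + 2·1351 = 5432.
Step 3: Verify x_4² - 12·y_4² = 354079489 - 354079488 = 1 (should be 1). ✓

(x_1, y_1) = (7, 2); (x_4, y_4) = (18817, 5432).


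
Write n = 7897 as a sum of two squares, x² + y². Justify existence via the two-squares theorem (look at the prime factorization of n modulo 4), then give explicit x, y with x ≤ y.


Step 1: Factor n = 7897 = 53 · 149.
Step 2: Check the mod-4 condition on each prime factor: 53 ≡ 1 (mod 4), exponent 1; 149 ≡ 1 (mod 4), exponent 1.
All primes ≡ 3 (mod 4) appear to even exponent (or don't appear), so by the two-squares theorem n IS expressible as a sum of two squares.
Step 3: Build a representation. Here n = 53 · 149 is a product of primes ≡ 1 (mod 4). Each prime p ≡ 1 (mod 4) is itself a sum of two squares; find a² by testing p − a² for a perfect square:
  53: 53 − 1² = 52, 53 − 2² = 49 = 7² ⇒ 53 = 2² + 7².
  149: 149 − 1² = 148, 149 − 2² = 145, 149 − 3² = 140, 149 − 4² = 133, 149 − 5² = 124, 149 − 6² = 113, 149 − 7² = 100 = 10² ⇒ 149 = 7² + 10².
  Combine using the Brahmagupta–Fibonacci identity (a² + b²)(c² + d²) = (ac − bd)² + (ad + bc)² = (ac + bd)² + (ad − bc)²:
  53 · 149 = 7897: from (2² + 7²)(7² + 10²), take (2·7 − 7·10, 2·10 + 7·7) = (14 − 70, 20 + 49) = (-56, 69); dropping signs (only squares matter) gives (56, 69); check 56² + 69² = 3136 + 4761 = 7897 ✓.
Step 4: Order so x ≤ y and verify: 56² + 69² = 3136 + 4761 = 7897 = n. ✓

n = 7897 = 56² + 69² (one valid representation with x ≤ y).


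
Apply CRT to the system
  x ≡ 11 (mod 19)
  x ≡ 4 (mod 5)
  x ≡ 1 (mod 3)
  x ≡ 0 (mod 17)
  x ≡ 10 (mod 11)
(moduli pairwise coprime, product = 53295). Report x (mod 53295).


Product of moduli M = 19 · 5 · 3 · 17 · 11 = 53295.
Merge one congruence at a time:
  Start: x ≡ 11 (mod 19).
  Combine with x ≡ 4 (mod 5); new modulus lcm = 95.
    Write x = 11 + 19·t and substitute into x ≡ 4 (mod 5): 19·t ≡ 4 − 11 = -7 (mod 5).
    Reduce coefficients mod 5: 4·t ≡ 3 (mod 5).
    The inverse of 4 mod 5 is 4 (since 4·4 = 16 = 3·5 + 1), so t ≡ 4·3 = 12 ≡ 2 (mod 5).
    Then x = 11 + 19·2 = 49, valid modulo lcm(19, 5) = 95: x ≡ 49 (mod 95).
  Combine with x ≡ 1 (mod 3); new modulus lcm = 285.
    Write x = 49 + 95·t and substitute into x ≡ 1 (mod 3): 95·t ≡ 1 − 49 = -48 (mod 3).
    Reduce coefficients mod 3: 2·t ≡ 0 (mod 3).
    The inverse of 2 mod 3 is 2 (since 2·2 = 4 = 1·3 + 1), so t ≡ 2·0 = 0 ≡ 0 (mod 3).
    Then x = 49 + 95·0 = 49, valid modulo lcm(95, 3) = 285: x ≡ 49 (mod 285).
  Combine with x ≡ 0 (mod 17); new modulus lcm = 4845.
    Write x = 49 + 285·t and substitute into x ≡ 0 (mod 17): 285·t ≡ 0 − 49 = -49 (mod 17).
    Reduce coefficients mod 17: 13·t ≡ 2 (mod 17).
    The inverse of 13 mod 17 is 4 (since 13·4 = 52 = 3·17 + 1), so t ≡ 4·2 = 8 ≡ 8 (mod 17).
    Then x = 49 + 285·8 = 2329, valid modulo lcm(285, 17) = 4845: x ≡ 2329 (mod 4845).
  Combine with x ≡ 10 (mod 11); new modulus lcm = 53295.
    Write x = 2329 + 4845·t and substitute into x ≡ 10 (mod 11): 4845·t ≡ 10 − 2329 = -2319 (mod 11).
    Reduce coefficients mod 11: 5·t ≡ 2 (mod 11).
    The inverse of 5 mod 11 is 9 (since 5·9 = 45 = 4·11 + 1), so t ≡ 9·2 = 18 ≡ 7 (mod 11).
    Then x = 2329 + 4845·7 = 36244, valid modulo lcm(4845, 11) = 53295: x ≡ 36244 (mod 53295).
Verify against each original: 36244 mod 19 = 11, 36244 mod 5 = 4, 36244 mod 3 = 1, 36244 mod 17 = 0, 36244 mod 11 = 10.

x ≡ 36244 (mod 53295).


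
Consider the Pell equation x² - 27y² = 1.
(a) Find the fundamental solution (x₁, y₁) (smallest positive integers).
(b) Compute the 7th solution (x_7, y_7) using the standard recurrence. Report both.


Step 1: Find the fundamental solution (x₁, y₁) of x² - 27y² = 1.
  Expand √27 as a continued fraction. a₀ = ⌊√27⌋ = 5; iterate m_{k+1} = d_k·a_k − m_k, d_{k+1} = (27 − m_{k+1}²)/d_k, a_{k+1} = ⌊(a₀ + m_{k+1})/d_{k+1}⌋ (starting m₀ = 0, d₀ = 1), with convergents p_k = a_k·p_{k-1} + p_{k-2}, q_k = a_k·q_{k-1} + q_{k-2} (p₋₁ = 1, q₋₁ = 0):
  k = 0: a₀ = 5; p₀/q₀ = 5/1; p₀² − 27·q₀² = 25 − 27 = -2.
  k = 1: m = 5, d = 2, a = ⌊(5 + 5)/2⌋ = 5; p/q = (5·5 + 1)/(5·1 + 0) = 26/5; p² − 27·q² = 676 − 675 = 1.
  The first convergent with p² − 27·q² = 1 gives the fundamental solution (x₁, y₁) = (26, 5).
Step 2: Apply the recurrence (x_{n+1}, y_{n+1}) = (x₁x_n + 27y₁y_n, x₁y_n + y₁x_n) repeatedly.
  From (x_1, y_1) = (26, 5): x_2 = 26·26 + 27·5·5 = 1351; y_2 = 26·5 + 5·26 = 260.
  From (x_2, y_2) = (1351, 260): x_3 = 26·1351 + 27·5·260 = 70226; y_3 = 26·260 + 5·1351 = 13515.
  From (x_3, y_3) = (70226, 13515): x_4 = 26·70226 + 27·5·13515 = 3650401; y_4 = 26·13515 + 5·70226 = 702520.
  From (x_4, y_4) = (3650401, 702520): x_5 = 26·3650401 + 27·5·702520 = 189750626; y_5 = 26·702520 + 5·3650401 = 36517525.
  From (x_5, y_5) = (189750626, 36517525): x_6 = 26·189750626 + 27·5·36517525 = 9863382151; y_6 = 26·36517525 + 5·189750626 = 1898208780.
  From (x_6, y_6) = (9863382151, 1898208780): x_7 = 26·9863382151 + 27·5·1898208780 = 512706121226; y_7 = 26·1898208780 + 5·9863382151 = 98670339035.
Step 3: Verify x_7² - 27·y_7² = 262867566742609807743076 - 262867566742609807743075 = 1 (should be 1). ✓

(x_1, y_1) = (26, 5); (x_7, y_7) = (512706121226, 98670339035).


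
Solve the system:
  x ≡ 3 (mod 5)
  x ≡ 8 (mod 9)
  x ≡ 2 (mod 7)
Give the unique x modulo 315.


Moduli 5, 9, 7 are pairwise coprime; by CRT there is a unique solution modulo M = 5 · 9 · 7 = 315.
Solve pairwise, accumulating the modulus:
  Start with x ≡ 3 (mod 5).
  Combine with x ≡ 8 (mod 9): since gcd(5, 9) = 1, we get a unique residue mod 45.
    Write x = 3 + 5·t and substitute into x ≡ 8 (mod 9): 5·t ≡ 8 − 3 = 5 (mod 9).
    The inverse of 5 mod 9 is 2 (since 5·2 = 10 = 1·9 + 1), so t ≡ 2·5 = 10 ≡ 1 (mod 9).
    Then x = 3 + 5·1 = 8, valid modulo lcm(5, 9) = 45: x ≡ 8 (mod 45).
  Combine with x ≡ 2 (mod 7): since gcd(45, 7) = 1, we get a unique residue mod 315.
    Write x = 8 + 45·t and substitute into x ≡ 2 (mod 7): 45·t ≡ 2 − 8 = -6 (mod 7).
    Reduce coefficients mod 7: 3·t ≡ 1 (mod 7).
    The inverse of 3 mod 7 is 5 (since 3·5 = 15 = 2·7 + 1), so t ≡ 5·1 = 5 ≡ 5 (mod 7).
    Then x = 8 + 45·5 = 233, valid modulo lcm(45, 7) = 315: x ≡ 233 (mod 315).
Verify: 233 mod 5 = 3 ✓, 233 mod 9 = 8 ✓, 233 mod 7 = 2 ✓.

x ≡ 233 (mod 315).


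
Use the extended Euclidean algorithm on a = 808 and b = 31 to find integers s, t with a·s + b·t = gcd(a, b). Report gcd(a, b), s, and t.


Euclidean algorithm on (808, 31) — divide until remainder is 0:
  808 = 26 · 31 + 2
  31 = 15 · 2 + 1
  2 = 2 · 1 + 0
gcd(808, 31) = 1.
Track Bezout coefficients alongside the remainders: start with r₀ = 808 = a·1 + b·0 (s = 1, t = 0) and r₁ = 31 = a·0 + b·1 (s = 0, t = 1); each new remainder r_{k+1} = r_{k-1} − q_k·r_k inherits s_{k+1} = s_{k-1} − q_k·s_k, t_{k+1} = t_{k-1} − q_k·t_k, so r_k = a·s_k + b·t_k at every step:
  q = 26: r = 2, s = 1 − 26·0 = 1, t = 0 − 26·1 = -26  (check: 808·1 + 31·(-26) = 2)
  q = 15: r = 1, s = 0 − 15·1 = -15, t = 1 − 15·(-26) = 391  (check: 808·(-15) + 31·391 = 1)
The row with r = 1 (the gcd) gives the Bezout coefficients s = -15, t = 391.
Result: 808 · (-15) + 31 · (391) = 1.

gcd(808, 31) = 1; s = -15, t = 391 (check: 808·(-15) + 31·391 = 1).


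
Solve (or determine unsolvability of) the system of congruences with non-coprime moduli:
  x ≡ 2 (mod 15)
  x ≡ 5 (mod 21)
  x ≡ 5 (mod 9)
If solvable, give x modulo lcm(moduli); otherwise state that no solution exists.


Moduli 15, 21, 9 are not pairwise coprime, so CRT works modulo lcm(m_i) when all pairwise compatibility conditions hold.
Pairwise compatibility: gcd(m_i, m_j) must divide a_i - a_j for every pair.
Merge one congruence at a time:
  Start: x ≡ 2 (mod 15).
  Combine with x ≡ 5 (mod 21): gcd(15, 21) = 3; 5 - 2 = 3, which IS divisible by 3, so compatible.
    Write x = 2 + 15·t and substitute into x ≡ 5 (mod 21): 15·t ≡ 5 − 2 = 3 (mod 21).
    Divide the congruence (and modulus) by g = 3: 5·t ≡ 1 (mod 7).
    The inverse of 5 mod 7 is 3 (since 5·3 = 15 = 2·7 + 1), so t ≡ 3·1 = 3 ≡ 3 (mod 7).
    Then x = 2 + 15·3 = 47, valid modulo lcm(15, 21) = 105: x ≡ 47 (mod 105).
  Combine with x ≡ 5 (mod 9): gcd(105, 9) = 3; 5 - 47 = -42, which IS divisible by 3, so compatible.
    Write x = 47 + 105·t and substitute into x ≡ 5 (mod 9): 105·t ≡ 5 − 47 = -42 (mod 9).
    Divide the congruence (and modulus) by g = 3: 35·t ≡ -14 (mod 3).
    Reduce coefficients mod 3: 2·t ≡ 1 (mod 3).
    The inverse of 2 mod 3 is 2 (since 2·2 = 4 = 1·3 + 1), so t ≡ 2·1 = 2 ≡ 2 (mod 3).
    Then x = 47 + 105·2 = 257, valid modulo lcm(105, 9) = 315: x ≡ 257 (mod 315).
Verify: 257 mod 15 = 2, 257 mod 21 = 5, 257 mod 9 = 5.

x ≡ 257 (mod 315).


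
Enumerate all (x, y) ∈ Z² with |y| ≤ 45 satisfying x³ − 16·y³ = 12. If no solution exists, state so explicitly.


The equation is x³ - 16y³ = 12. For fixed y, x³ = 16·y³ + 12, so a solution requires the RHS to be a perfect cube.
Strategy: iterate y from -45 to 45, compute RHS = 16·y³ + 12, and check whether it is a (positive or negative) perfect cube.
Check small values of y:
  y = 0: RHS = 12 is not a perfect cube.
  y = 1: RHS = 28 is not a perfect cube.
  y = -1: RHS = -4 is not a perfect cube.
  y = 2: RHS = 140 is not a perfect cube.
  y = -2: RHS = -116 is not a perfect cube.
  y = 3: RHS = 444 is not a perfect cube.
  y = -3: RHS = -420 is not a perfect cube.
Continuing the search up to |y| = 45 finds no solutions either.
No (x, y) in the scanned range satisfies the equation.

No integer solutions with |y| ≤ 45.


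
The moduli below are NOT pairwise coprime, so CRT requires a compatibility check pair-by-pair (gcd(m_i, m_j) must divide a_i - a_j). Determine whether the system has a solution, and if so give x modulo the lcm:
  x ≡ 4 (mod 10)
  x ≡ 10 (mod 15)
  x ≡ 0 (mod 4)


Moduli 10, 15, 4 are not pairwise coprime, so CRT works modulo lcm(m_i) when all pairwise compatibility conditions hold.
Pairwise compatibility: gcd(m_i, m_j) must divide a_i - a_j for every pair.
Merge one congruence at a time:
  Start: x ≡ 4 (mod 10).
  Combine with x ≡ 10 (mod 15): gcd(10, 15) = 5, and 10 - 4 = 6 is NOT divisible by 5.
    ⇒ system is inconsistent (no integer solution).

No solution (the system is inconsistent).


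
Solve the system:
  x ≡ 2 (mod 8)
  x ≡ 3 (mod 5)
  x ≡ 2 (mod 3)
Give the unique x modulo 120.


Moduli 8, 5, 3 are pairwise coprime; by CRT there is a unique solution modulo M = 8 · 5 · 3 = 120.
Solve pairwise, accumulating the modulus:
  Start with x ≡ 2 (mod 8).
  Combine with x ≡ 3 (mod 5): since gcd(8, 5) = 1, we get a unique residue mod 40.
    Write x = 2 + 8·t and substitute into x ≡ 3 (mod 5): 8·t ≡ 3 − 2 = 1 (mod 5).
    Reduce coefficients mod 5: 3·t ≡ 1 (mod 5).
    The inverse of 3 mod 5 is 2 (since 3·2 = 6 = 1·5 + 1), so t ≡ 2·1 = 2 ≡ 2 (mod 5).
    Then x = 2 + 8·2 = 18, valid modulo lcm(8, 5) = 40: x ≡ 18 (mod 40).
  Combine with x ≡ 2 (mod 3): since gcd(40, 3) = 1, we get a unique residue mod 120.
    Write x = 18 + 40·t and substitute into x ≡ 2 (mod 3): 40·t ≡ 2 − 18 = -16 (mod 3).
    Reduce coefficients mod 3: 1·t ≡ 2 (mod 3).
    So t ≡ 2 (mod 3).
    Then x = 18 + 40·2 = 98, valid modulo lcm(40, 3) = 120: x ≡ 98 (mod 120).
Verify: 98 mod 8 = 2 ✓, 98 mod 5 = 3 ✓, 98 mod 3 = 2 ✓.

x ≡ 98 (mod 120).


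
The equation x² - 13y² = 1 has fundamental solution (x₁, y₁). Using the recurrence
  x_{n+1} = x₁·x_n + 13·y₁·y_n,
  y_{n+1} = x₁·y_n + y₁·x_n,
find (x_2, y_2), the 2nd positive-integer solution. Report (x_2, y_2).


Step 1: Find the fundamental solution (x₁, y₁) of x² - 13y² = 1.
  Expand √13 as a continued fraction. a₀ = ⌊√13⌋ = 3; iterate m_{k+1} = d_k·a_k − m_k, d_{k+1} = (13 − m_{k+1}²)/d_k, a_{k+1} = ⌊(a₀ + m_{k+1})/d_{k+1}⌋ (starting m₀ = 0, d₀ = 1), with convergents p_k = a_k·p_{k-1} + p_{k-2}, q_k = a_k·q_{k-1} + q_{k-2} (p₋₁ = 1, q₋₁ = 0):
  k = 0: a₀ = 3; p₀/q₀ = 3/1; p₀² − 13·q₀² = 9 − 13 = -4.
  k = 1: m = 3, d = 4, a = ⌊(3 + 3)/4⌋ = 1; p/q = (1·3 + 1)/(1·1 + 0) = 4/1; p² − 13·q² = 16 − 13 = 3.
  k = 2: m = 1, d = 3, a = ⌊(3 + 1)/3⌋ = 1; p/q = (1·4 + 3)/(1·1 + 1) = 7/2; p² − 13·q² = 49 − 52 = -3.
  k = 3: m = 2, d = 3, a = ⌊(3 + 2)/3⌋ = 1; p/q = (1·7 + 4)/(1·2 + 1) = 11/3; p² − 13·q² = 121 − 117 = 4.
  k = 4: m = 1, d = 4, a = ⌊(3 + 1)/4⌋ = 1; p/q = (1·11 + 7)/(1·3 + 2) = 18/5; p² − 13·q² = 324 − 325 = -1.
  k = 5: m = 3, d = 1, a = ⌊(3 + 3)/1⌋ = 6; p/q = (6·18 + 11)/(6·5 + 3) = 119/33; p² − 13·q² = 14161 − 14157 = 4.
  k = 6: m = 3, d = 4, a = ⌊(3 + 3)/4⌋ = 1; p/q = (1·119 + 18)/(1·33 + 5) = 137/38; p² − 13·q² = 18769 − 18772 = -3.
  k = 7: m = 1, d = 3, a = ⌊(3 + 1)/3⌋ = 1; p/q = (1·137 + 119)/(1·38 + 33) = 256/71; p² − 13·q² = 65536 − 65533 = 3.
  k = 8: m = 2, d = 3, a = ⌊(3 + 2)/3⌋ = 1; p/q = (1·256 + 137)/(1·71 + 38) = 393/109; p² − 13·q² = 154449 − 154453 = -4.
  k = 9: m = 1, d = 4, a = ⌊(3 + 1)/4⌋ = 1; p/q = (1·393 + 256)/(1·109 + 71) = 649/180; p² − 13·q² = 421201 − 421200 = 1.
  The first convergent with p² − 13·q² = 1 gives the fundamental solution (x₁, y₁) = (649, 180).
Step 2: Apply the recurrence (x_{n+1}, y_{n+1}) = (x₁x_n + 13y₁y_n, x₁y_n + y₁x_n) repeatedly.
  From (x_1, y_1) = (649, 180): x_2 = 649·649 + 13·180·180 = 842401; y_2 = 649·180 + 180·649 = 233640.
Step 3: Verify x_2² - 13·y_2² = 709639444801 - 709639444800 = 1 (should be 1). ✓

(x_1, y_1) = (649, 180); (x_2, y_2) = (842401, 233640).


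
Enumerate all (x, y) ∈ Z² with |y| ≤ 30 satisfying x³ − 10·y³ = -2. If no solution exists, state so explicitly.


The equation is x³ - 10y³ = -2. For fixed y, x³ = 10·y³ − 2, so a solution requires the RHS to be a perfect cube.
Strategy: iterate y from -30 to 30, compute RHS = 10·y³ − 2, and check whether it is a (positive or negative) perfect cube.
Check small values of y:
  y = 0: RHS = -2 is not a perfect cube.
  y = 1: RHS = 8 = (2)³ ⇒ x = 2 works.
  y = -1: RHS = -12 is not a perfect cube.
  y = 2: RHS = 78 is not a perfect cube.
  y = -2: RHS = -82 is not a perfect cube.
  y = 3: RHS = 268 is not a perfect cube.
  y = -3: RHS = -272 is not a perfect cube.
Continuing the search up to |y| = 30 finds no further solutions beyond those listed.
Collected solutions: (2, 1).

Solutions (with |y| ≤ 30): (2, 1).


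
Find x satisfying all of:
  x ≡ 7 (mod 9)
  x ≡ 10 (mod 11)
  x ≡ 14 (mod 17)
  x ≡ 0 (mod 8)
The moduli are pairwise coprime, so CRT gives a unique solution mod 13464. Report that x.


Product of moduli M = 9 · 11 · 17 · 8 = 13464.
Merge one congruence at a time:
  Start: x ≡ 7 (mod 9).
  Combine with x ≡ 10 (mod 11); new modulus lcm = 99.
    Write x = 7 + 9·t and substitute into x ≡ 10 (mod 11): 9·t ≡ 10 − 7 = 3 (mod 11).
    The inverse of 9 mod 11 is 5 (since 9·5 = 45 = 4·11 + 1), so t ≡ 5·3 = 15 ≡ 4 (mod 11).
    Then x = 7 + 9·4 = 43, valid modulo lcm(9, 11) = 99: x ≡ 43 (mod 99).
  Combine with x ≡ 14 (mod 17); new modulus lcm = 1683.
    Write x = 43 + 99·t and substitute into x ≡ 14 (mod 17): 99·t ≡ 14 − 43 = -29 (mod 17).
    Reduce coefficients mod 17: 14·t ≡ 5 (mod 17).
    The inverse of 14 mod 17 is 11 (since 14·11 = 154 = 9·17 + 1), so t ≡ 11·5 = 55 ≡ 4 (mod 17).
    Then x = 43 + 99·4 = 439, valid modulo lcm(99, 17) = 1683: x ≡ 439 (mod 1683).
  Combine with x ≡ 0 (mod 8); new modulus lcm = 13464.
    Write x = 439 + 1683·t and substitute into x ≡ 0 (mod 8): 1683·t ≡ 0 − 439 = -439 (mod 8).
    Reduce coefficients mod 8: 3·t ≡ 1 (mod 8).
    The inverse of 3 mod 8 is 3 (since 3·3 = 9 = 1·8 + 1), so t ≡ 3·1 = 3 ≡ 3 (mod 8).
    Then x = 439 + 1683·3 = 5488, valid modulo lcm(1683, 8) = 13464: x ≡ 5488 (mod 13464).
Verify against each original: 5488 mod 9 = 7, 5488 mod 11 = 10, 5488 mod 17 = 14, 5488 mod 8 = 0.

x ≡ 5488 (mod 13464).


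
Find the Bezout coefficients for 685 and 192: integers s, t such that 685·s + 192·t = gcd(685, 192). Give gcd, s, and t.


Euclidean algorithm on (685, 192) — divide until remainder is 0:
  685 = 3 · 192 + 109
  192 = 1 · 109 + 83
  109 = 1 · 83 + 26
  83 = 3 · 26 + 5
  26 = 5 · 5 + 1
  5 = 5 · 1 + 0
gcd(685, 192) = 1.
Track Bezout coefficients alongside the remainders: start with r₀ = 685 = a·1 + b·0 (s = 1, t = 0) and r₁ = 192 = a·0 + b·1 (s = 0, t = 1); each new remainder r_{k+1} = r_{k-1} − q_k·r_k inherits s_{k+1} = s_{k-1} − q_k·s_k, t_{k+1} = t_{k-1} − q_k·t_k, so r_k = a·s_k + b·t_k at every step:
  q = 3: r = 109, s = 1 − 3·0 = 1, t = 0 − 3·1 = -3  (check: 685·1 + 192·(-3) = 109)
  q = 1: r = 83, s = 0 − 1·1 = -1, t = 1 − 1·(-3) = 4  (check: 685·(-1) + 192·4 = 83)
  q = 1: r = 26, s = 1 − 1·(-1) = 2, t = -3 − 1·4 = -7  (check: 685·2 + 192·(-7) = 26)
  q = 3: r = 5, s = -1 − 3·2 = -7, t = 4 − 3·(-7) = 25  (check: 685·(-7) + 192·25 = 5)
  q = 5: r = 1, s = 2 − 5·(-7) = 37, t = -7 − 5·25 = -132  (check: 685·37 + 192·(-132) = 1)
The row with r = 1 (the gcd) gives the Bezout coefficients s = 37, t = -132.
Result: 685 · (37) + 192 · (-132) = 1.

gcd(685, 192) = 1; s = 37, t = -132 (check: 685·37 + 192·(-132) = 1).


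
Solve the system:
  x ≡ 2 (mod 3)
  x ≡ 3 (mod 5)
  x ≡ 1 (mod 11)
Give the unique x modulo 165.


Moduli 3, 5, 11 are pairwise coprime; by CRT there is a unique solution modulo M = 3 · 5 · 11 = 165.
Solve pairwise, accumulating the modulus:
  Start with x ≡ 2 (mod 3).
  Combine with x ≡ 3 (mod 5): since gcd(3, 5) = 1, we get a unique residue mod 15.
    Write x = 2 + 3·t and substitute into x ≡ 3 (mod 5): 3·t ≡ 3 − 2 = 1 (mod 5).
    The inverse of 3 mod 5 is 2 (since 3·2 = 6 = 1·5 + 1), so t ≡ 2·1 = 2 ≡ 2 (mod 5).
    Then x = 2 + 3·2 = 8, valid modulo lcm(3, 5) = 15: x ≡ 8 (mod 15).
  Combine with x ≡ 1 (mod 11): since gcd(15, 11) = 1, we get a unique residue mod 165.
    Write x = 8 + 15·t and substitute into x ≡ 1 (mod 11): 15·t ≡ 1 − 8 = -7 (mod 11).
    Reduce coefficients mod 11: 4·t ≡ 4 (mod 11).
    The inverse of 4 mod 11 is 3 (since 4·3 = 12 = 1·11 + 1), so t ≡ 3·4 = 12 ≡ 1 (mod 11).
    Then x = 8 + 15·1 = 23, valid modulo lcm(15, 11) = 165: x ≡ 23 (mod 165).
Verify: 23 mod 3 = 2 ✓, 23 mod 5 = 3 ✓, 23 mod 11 = 1 ✓.

x ≡ 23 (mod 165).


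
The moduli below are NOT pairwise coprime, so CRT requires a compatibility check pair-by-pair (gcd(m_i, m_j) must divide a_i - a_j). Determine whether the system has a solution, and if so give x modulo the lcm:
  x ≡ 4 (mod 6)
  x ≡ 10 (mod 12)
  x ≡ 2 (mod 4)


Moduli 6, 12, 4 are not pairwise coprime, so CRT works modulo lcm(m_i) when all pairwise compatibility conditions hold.
Pairwise compatibility: gcd(m_i, m_j) must divide a_i - a_j for every pair.
Merge one congruence at a time:
  Start: x ≡ 4 (mod 6).
  Combine with x ≡ 10 (mod 12): gcd(6, 12) = 6; 10 - 4 = 6, which IS divisible by 6, so compatible.
    Write x = 4 + 6·t and substitute into x ≡ 10 (mod 12): 6·t ≡ 10 − 4 = 6 (mod 12).
    Divide the congruence (and modulus) by g = 6: 1·t ≡ 1 (mod 2).
    So t ≡ 1 (mod 2).
    Then x = 4 + 6·1 = 10, valid modulo lcm(6, 12) = 12: x ≡ 10 (mod 12).
  Combine with x ≡ 2 (mod 4): gcd(12, 4) = 4; 2 - 10 = -8, which IS divisible by 4, so compatible.
    Write x = 10 + 12·t and substitute into x ≡ 2 (mod 4): 12·t ≡ 2 − 10 = -8 (mod 4).
    Divide the congruence (and modulus) by g = 4: 3·t ≡ -2 (mod 1).
    Modulo 1 every t works; take t = 0.
    Then x = 10 + 12·0 = 10, valid modulo lcm(12, 4) = 12: x ≡ 10 (mod 12).
Verify: 10 mod 6 = 4, 10 mod 12 = 10, 10 mod 4 = 2.

x ≡ 10 (mod 12).


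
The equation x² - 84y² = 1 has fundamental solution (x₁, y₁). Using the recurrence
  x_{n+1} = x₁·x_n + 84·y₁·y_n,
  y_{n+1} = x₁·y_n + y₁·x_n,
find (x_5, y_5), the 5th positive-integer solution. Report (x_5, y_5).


Step 1: Find the fundamental solution (x₁, y₁) of x² - 84y² = 1.
  Expand √84 as a continued fraction. a₀ = ⌊√84⌋ = 9; iterate m_{k+1} = d_k·a_k − m_k, d_{k+1} = (84 − m_{k+1}²)/d_k, a_{k+1} = ⌊(a₀ + m_{k+1})/d_{k+1}⌋ (starting m₀ = 0, d₀ = 1), with convergents p_k = a_k·p_{k-1} + p_{k-2}, q_k = a_k·q_{k-1} + q_{k-2} (p₋₁ = 1, q₋₁ = 0):
  k = 0: a₀ = 9; p₀/q₀ = 9/1; p₀² − 84·q₀² = 81 − 84 = -3.
  k = 1: m = 9, d = 3, a = ⌊(9 + 9)/3⌋ = 6; p/q = (6·9 + 1)/(6·1 + 0) = 55/6; p² − 84·q² = 3025 − 3024 = 1.
  The first convergent with p² − 84·q² = 1 gives the fundamental solution (x₁, y₁) = (55, 6).
Step 2: Apply the recurrence (x_{n+1}, y_{n+1}) = (x₁x_n + 84y₁y_n, x₁y_n + y₁x_n) repeatedly.
  From (x_1, y_1) = (55, 6): x_2 = 55·55 + 84·6·6 = 6049; y_2 = 55·6 + 6·55 = 660.
  From (x_2, y_2) = (6049, 660): x_3 = 55·6049 + 84·6·660 = 665335; y_3 = 55·660 + 6·6049 = 72594.
  From (x_3, y_3) = (665335, 72594): x_4 = 55·665335 + 84·6·72594 = 73180801; y_4 = 55·72594 + 6·665335 = 7984680.
  From (x_4, y_4) = (73180801, 7984680): x_5 = 55·73180801 + 84·6·7984680 = 8049222775; y_5 = 55·7984680 + 6·73180801 = 878242206.
Step 3: Verify x_5² - 84·y_5² = 64789987281578700625 - 64789987281578700624 = 1 (should be 1). ✓

(x_1, y_1) = (55, 6); (x_5, y_5) = (8049222775, 878242206).


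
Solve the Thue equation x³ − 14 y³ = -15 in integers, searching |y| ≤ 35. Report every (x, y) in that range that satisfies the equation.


The equation is x³ - 14y³ = -15. For fixed y, x³ = 14·y³ − 15, so a solution requires the RHS to be a perfect cube.
Strategy: iterate y from -35 to 35, compute RHS = 14·y³ − 15, and check whether it is a (positive or negative) perfect cube.
Check small values of y:
  y = 0: RHS = -15 is not a perfect cube.
  y = 1: RHS = -1 = (-1)³ ⇒ x = -1 works.
  y = -1: RHS = -29 is not a perfect cube.
  y = 2: RHS = 97 is not a perfect cube.
  y = -2: RHS = -127 is not a perfect cube.
  y = 3: RHS = 363 is not a perfect cube.
  y = -3: RHS = -393 is not a perfect cube.
Continuing the search up to |y| = 35 finds no further solutions beyond those listed.
Collected solutions: (-1, 1).

Solutions (with |y| ≤ 35): (-1, 1).


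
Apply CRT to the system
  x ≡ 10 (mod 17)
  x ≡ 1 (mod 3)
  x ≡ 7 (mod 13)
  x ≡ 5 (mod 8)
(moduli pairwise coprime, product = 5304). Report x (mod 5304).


Product of moduli M = 17 · 3 · 13 · 8 = 5304.
Merge one congruence at a time:
  Start: x ≡ 10 (mod 17).
  Combine with x ≡ 1 (mod 3); new modulus lcm = 51.
    Write x = 10 + 17·t and substitute into x ≡ 1 (mod 3): 17·t ≡ 1 − 10 = -9 (mod 3).
    Reduce coefficients mod 3: 2·t ≡ 0 (mod 3).
    The inverse of 2 mod 3 is 2 (since 2·2 = 4 = 1·3 + 1), so t ≡ 2·0 = 0 ≡ 0 (mod 3).
    Then x = 10 + 17·0 = 10, valid modulo lcm(17, 3) = 51: x ≡ 10 (mod 51).
  Combine with x ≡ 7 (mod 13); new modulus lcm = 663.
    Write x = 10 + 51·t and substitute into x ≡ 7 (mod 13): 51·t ≡ 7 − 10 = -3 (mod 13).
    Reduce coefficients mod 13: 12·t ≡ 10 (mod 13).
    The inverse of 12 mod 13 is 12 (since 12·12 = 144 = 11·13 + 1), so t ≡ 12·10 = 120 ≡ 3 (mod 13).
    Then x = 10 + 51·3 = 163, valid modulo lcm(51, 13) = 663: x ≡ 163 (mod 663).
  Combine with x ≡ 5 (mod 8); new modulus lcm = 5304.
    Write x = 163 + 663·t and substitute into x ≡ 5 (mod 8): 663·t ≡ 5 − 163 = -158 (mod 8).
    Reduce coefficients mod 8: 7·t ≡ 2 (mod 8).
    The inverse of 7 mod 8 is 7 (since 7·7 = 49 = 6·8 + 1), so t ≡ 7·2 = 14 ≡ 6 (mod 8).
    Then x = 163 + 663·6 = 4141, valid modulo lcm(663, 8) = 5304: x ≡ 4141 (mod 5304).
Verify against each original: 4141 mod 17 = 10, 4141 mod 3 = 1, 4141 mod 13 = 7, 4141 mod 8 = 5.

x ≡ 4141 (mod 5304).


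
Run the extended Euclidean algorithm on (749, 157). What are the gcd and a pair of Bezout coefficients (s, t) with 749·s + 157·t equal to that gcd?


Euclidean algorithm on (749, 157) — divide until remainder is 0:
  749 = 4 · 157 + 121
  157 = 1 · 121 + 36
  121 = 3 · 36 + 13
  36 = 2 · 13 + 10
  13 = 1 · 10 + 3
  10 = 3 · 3 + 1
  3 = 3 · 1 + 0
gcd(749, 157) = 1.
Track Bezout coefficients alongside the remainders: start with r₀ = 749 = a·1 + b·0 (s = 1, t = 0) and r₁ = 157 = a·0 + b·1 (s = 0, t = 1); each new remainder r_{k+1} = r_{k-1} − q_k·r_k inherits s_{k+1} = s_{k-1} − q_k·s_k, t_{k+1} = t_{k-1} − q_k·t_k, so r_k = a·s_k + b·t_k at every step:
  q = 4: r = 121, s = 1 − 4·0 = 1, t = 0 − 4·1 = -4  (check: 749·1 + 157·(-4) = 121)
  q = 1: r = 36, s = 0 − 1·1 = -1, t = 1 − 1·(-4) = 5  (check: 749·(-1) + 157·5 = 36)
  q = 3: r = 13, s = 1 − 3·(-1) = 4, t = -4 − 3·5 = -19  (check: 749·4 + 157·(-19) = 13)
  q = 2: r = 10, s = -1 − 2·4 = -9, t = 5 − 2·(-19) = 43  (check: 749·(-9) + 157·43 = 10)
  q = 1: r = 3, s = 4 − 1·(-9) = 13, t = -19 − 1·43 = -62  (check: 749·13 + 157·(-62) = 3)
  q = 3: r = 1, s = -9 − 3·13 = -48, t = 43 − 3·(-62) = 229  (check: 749·(-48) + 157·229 = 1)
The row with r = 1 (the gcd) gives the Bezout coefficients s = -48, t = 229.
Result: 749 · (-48) + 157 · (229) = 1.

gcd(749, 157) = 1; s = -48, t = 229 (check: 749·(-48) + 157·229 = 1).


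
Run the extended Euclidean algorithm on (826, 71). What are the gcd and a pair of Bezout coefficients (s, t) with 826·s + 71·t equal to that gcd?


Euclidean algorithm on (826, 71) — divide until remainder is 0:
  826 = 11 · 71 + 45
  71 = 1 · 45 + 26
  45 = 1 · 26 + 19
  26 = 1 · 19 + 7
  19 = 2 · 7 + 5
  7 = 1 · 5 + 2
  5 = 2 · 2 + 1
  2 = 2 · 1 + 0
gcd(826, 71) = 1.
Track Bezout coefficients alongside the remainders: start with r₀ = 826 = a·1 + b·0 (s = 1, t = 0) and r₁ = 71 = a·0 + b·1 (s = 0, t = 1); each new remainder r_{k+1} = r_{k-1} − q_k·r_k inherits s_{k+1} = s_{k-1} − q_k·s_k, t_{k+1} = t_{k-1} − q_k·t_k, so r_k = a·s_k + b·t_k at every step:
  q = 11: r = 45, s = 1 − 11·0 = 1, t = 0 − 11·1 = -11  (check: 826·1 + 71·(-11) = 45)
  q = 1: r = 26, s = 0 − 1·1 = -1, t = 1 − 1·(-11) = 12  (check: 826·(-1) + 71·12 = 26)
  q = 1: r = 19, s = 1 − 1·(-1) = 2, t = -11 − 1·12 = -23  (check: 826·2 + 71·(-23) = 19)
  q = 1: r = 7, s = -1 − 1·2 = -3, t = 12 − 1·(-23) = 35  (check: 826·(-3) + 71·35 = 7)
  q = 2: r = 5, s = 2 − 2·(-3) = 8, t = -23 − 2·35 = -93  (check: 826·8 + 71·(-93) = 5)
  q = 1: r = 2, s = -3 − 1·8 = -11, t = 35 − 1·(-93) = 128  (check: 826·(-11) + 71·128 = 2)
  q = 2: r = 1, s = 8 − 2·(-11) = 30, t = -93 − 2·128 = -349  (check: 826·30 + 71·(-349) = 1)
The row with r = 1 (the gcd) gives the Bezout coefficients s = 30, t = -349.
Result: 826 · (30) + 71 · (-349) = 1.

gcd(826, 71) = 1; s = 30, t = -349 (check: 826·30 + 71·(-349) = 1).


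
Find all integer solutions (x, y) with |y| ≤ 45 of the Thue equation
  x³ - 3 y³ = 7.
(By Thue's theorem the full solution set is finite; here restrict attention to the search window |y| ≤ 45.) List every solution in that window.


The equation is x³ - 3y³ = 7. For fixed y, x³ = 3·y³ + 7, so a solution requires the RHS to be a perfect cube.
Strategy: iterate y from -45 to 45, compute RHS = 3·y³ + 7, and check whether it is a (positive or negative) perfect cube.
Check small values of y:
  y = 0: RHS = 7 is not a perfect cube.
  y = 1: RHS = 10 is not a perfect cube.
  y = -1: RHS = 4 is not a perfect cube.
  y = 2: RHS = 31 is not a perfect cube.
  y = -2: RHS = -17 is not a perfect cube.
  y = 3: RHS = 88 is not a perfect cube.
  y = -3: RHS = -74 is not a perfect cube.
Continuing the search up to |y| = 45 finds no solutions either.
No (x, y) in the scanned range satisfies the equation.

No integer solutions with |y| ≤ 45.


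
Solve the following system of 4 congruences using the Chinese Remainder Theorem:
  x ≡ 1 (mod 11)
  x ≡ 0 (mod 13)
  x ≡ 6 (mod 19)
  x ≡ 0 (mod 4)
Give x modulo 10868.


Product of moduli M = 11 · 13 · 19 · 4 = 10868.
Merge one congruence at a time:
  Start: x ≡ 1 (mod 11).
  Combine with x ≡ 0 (mod 13); new modulus lcm = 143.
    Write x = 1 + 11·t and substitute into x ≡ 0 (mod 13): 11·t ≡ 0 − 1 = -1 (mod 13).
    Reduce coefficients mod 13: 11·t ≡ 12 (mod 13).
    The inverse of 11 mod 13 is 6 (since 11·6 = 66 = 5·13 + 1), so t ≡ 6·12 = 72 ≡ 7 (mod 13).
    Then x = 1 + 11·7 = 78, valid modulo lcm(11, 13) = 143: x ≡ 78 (mod 143).
  Combine with x ≡ 6 (mod 19); new modulus lcm = 2717.
    Write x = 78 + 143·t and substitute into x ≡ 6 (mod 19): 143·t ≡ 6 − 78 = -72 (mod 19).
    Reduce coefficients mod 19: 10·t ≡ 4 (mod 19).
    The inverse of 10 mod 19 is 2 (since 10·2 = 20 = 1·19 + 1), so t ≡ 2·4 = 8 ≡ 8 (mod 19).
    Then x = 78 + 143·8 = 1222, valid modulo lcm(143, 19) = 2717: x ≡ 1222 (mod 2717).
  Combine with x ≡ 0 (mod 4); new modulus lcm = 10868.
    Write x = 1222 + 2717·t and substitute into x ≡ 0 (mod 4): 2717·t ≡ 0 − 1222 = -1222 (mod 4).
    Reduce coefficients mod 4: 1·t ≡ 2 (mod 4).
    So t ≡ 2 (mod 4).
    Then x = 1222 + 2717·2 = 6656, valid modulo lcm(2717, 4) = 10868: x ≡ 6656 (mod 10868).
Verify against each original: 6656 mod 11 = 1, 6656 mod 13 = 0, 6656 mod 19 = 6, 6656 mod 4 = 0.

x ≡ 6656 (mod 10868).


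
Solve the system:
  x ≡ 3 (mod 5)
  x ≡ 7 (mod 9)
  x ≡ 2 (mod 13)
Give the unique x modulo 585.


Moduli 5, 9, 13 are pairwise coprime; by CRT there is a unique solution modulo M = 5 · 9 · 13 = 585.
Solve pairwise, accumulating the modulus:
  Start with x ≡ 3 (mod 5).
  Combine with x ≡ 7 (mod 9): since gcd(5, 9) = 1, we get a unique residue mod 45.
    Write x = 3 + 5·t and substitute into x ≡ 7 (mod 9): 5·t ≡ 7 − 3 = 4 (mod 9).
    The inverse of 5 mod 9 is 2 (since 5·2 = 10 = 1·9 + 1), so t ≡ 2·4 = 8 ≡ 8 (mod 9).
    Then x = 3 + 5·8 = 43, valid modulo lcm(5, 9) = 45: x ≡ 43 (mod 45).
  Combine with x ≡ 2 (mod 13): since gcd(45, 13) = 1, we get a unique residue mod 585.
    Write x = 43 + 45·t and substitute into x ≡ 2 (mod 13): 45·t ≡ 2 − 43 = -41 (mod 13).
    Reduce coefficients mod 13: 6·t ≡ 11 (mod 13).
    The inverse of 6 mod 13 is 11 (since 6·11 = 66 = 5·13 + 1), so t ≡ 11·11 = 121 ≡ 4 (mod 13).
    Then x = 43 + 45·4 = 223, valid modulo lcm(45, 13) = 585: x ≡ 223 (mod 585).
Verify: 223 mod 5 = 3 ✓, 223 mod 9 = 7 ✓, 223 mod 13 = 2 ✓.

x ≡ 223 (mod 585).


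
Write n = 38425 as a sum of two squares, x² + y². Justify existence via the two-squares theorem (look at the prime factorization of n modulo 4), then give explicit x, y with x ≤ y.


Step 1: Factor n = 38425 = 5^2 · 29 · 53.
Step 2: Check the mod-4 condition on each prime factor: 5 ≡ 1 (mod 4), exponent 2; 29 ≡ 1 (mod 4), exponent 1; 53 ≡ 1 (mod 4), exponent 1.
All primes ≡ 3 (mod 4) appear to even exponent (or don't appear), so by the two-squares theorem n IS expressible as a sum of two squares.
Step 3: Build a representation. Group n = k² · m with k = 5 and m = 29 · 53 = 1537 (a product of primes ≡ 1 (mod 4)); a representation of m scales to one of n via (k·x)² + (k·y)² = k²(x² + y²). Each prime p ≡ 1 (mod 4) is itself a sum of two squares; find a² by testing p − a² for a perfect square:
  29: 29 − 1² = 28, 29 − 2² = 25 = 5² ⇒ 29 = 2² + 5².
  53: 53 − 1² = 52, 53 − 2² = 49 = 7² ⇒ 53 = 2² + 7².
  Combine using the Brahmagupta–Fibonacci identity (a² + b²)(c² + d²) = (ac − bd)² + (ad + bc)² = (ac + bd)² + (ad − bc)²:
  29 · 53 = 1537: from (2² + 5²)(2² + 7²), take (2·2 − 5·7, 2·7 + 5·2) = (4 − 35, 14 + 10) = (-31, 24); dropping signs (only squares matter) gives (31, 24); check 31² + 24² = 961 + 576 = 1537 ✓.
  Scale by k = 5: (5·31, 5·24) = (155, 120).
Step 4: Order so x ≤ y and verify: 120² + 155² = 14400 + 24025 = 38425 = n. ✓

n = 38425 = 120² + 155² (one valid representation with x ≤ y).


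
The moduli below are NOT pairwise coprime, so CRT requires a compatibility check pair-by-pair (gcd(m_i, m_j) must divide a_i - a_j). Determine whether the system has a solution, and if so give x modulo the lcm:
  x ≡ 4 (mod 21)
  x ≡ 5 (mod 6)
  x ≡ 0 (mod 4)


Moduli 21, 6, 4 are not pairwise coprime, so CRT works modulo lcm(m_i) when all pairwise compatibility conditions hold.
Pairwise compatibility: gcd(m_i, m_j) must divide a_i - a_j for every pair.
Merge one congruence at a time:
  Start: x ≡ 4 (mod 21).
  Combine with x ≡ 5 (mod 6): gcd(21, 6) = 3, and 5 - 4 = 1 is NOT divisible by 3.
    ⇒ system is inconsistent (no integer solution).

No solution (the system is inconsistent).


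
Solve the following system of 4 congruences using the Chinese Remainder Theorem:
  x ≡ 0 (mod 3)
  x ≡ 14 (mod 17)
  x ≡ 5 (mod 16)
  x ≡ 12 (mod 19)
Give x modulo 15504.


Product of moduli M = 3 · 17 · 16 · 19 = 15504.
Merge one congruence at a time:
  Start: x ≡ 0 (mod 3).
  Combine with x ≡ 14 (mod 17); new modulus lcm = 51.
    Write x = 0 + 3·t and substitute into x ≡ 14 (mod 17): 3·t ≡ 14 − 0 = 14 (mod 17).
    The inverse of 3 mod 17 is 6 (since 3·6 = 18 = 1·17 + 1), so t ≡ 6·14 = 84 ≡ 16 (mod 17).
    Then x = 0 + 3·16 = 48, valid modulo lcm(3, 17) = 51: x ≡ 48 (mod 51).
  Combine with x ≡ 5 (mod 16); new modulus lcm = 816.
    Write x = 48 + 51·t and substitute into x ≡ 5 (mod 16): 51·t ≡ 5 − 48 = -43 (mod 16).
    Reduce coefficients mod 16: 3·t ≡ 5 (mod 16).
    The inverse of 3 mod 16 is 11 (since 3·11 = 33 = 2·16 + 1), so t ≡ 11·5 = 55 ≡ 7 (mod 16).
    Then x = 48 + 51·7 = 405, valid modulo lcm(51, 16) = 816: x ≡ 405 (mod 816).
  Combine with x ≡ 12 (mod 19); new modulus lcm = 15504.
    Write x = 405 + 816·t and substitute into x ≡ 12 (mod 19): 816·t ≡ 12 − 405 = -393 (mod 19).
    Reduce coefficients mod 19: 18·t ≡ 6 (mod 19).
    The inverse of 18 mod 19 is 18 (since 18·18 = 324 = 17·19 + 1), so t ≡ 18·6 = 108 ≡ 13 (mod 19).
    Then x = 405 + 816·13 = 11013, valid modulo lcm(816, 19) = 15504: x ≡ 11013 (mod 15504).
Verify against each original: 11013 mod 3 = 0, 11013 mod 17 = 14, 11013 mod 16 = 5, 11013 mod 19 = 12.

x ≡ 11013 (mod 15504).
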